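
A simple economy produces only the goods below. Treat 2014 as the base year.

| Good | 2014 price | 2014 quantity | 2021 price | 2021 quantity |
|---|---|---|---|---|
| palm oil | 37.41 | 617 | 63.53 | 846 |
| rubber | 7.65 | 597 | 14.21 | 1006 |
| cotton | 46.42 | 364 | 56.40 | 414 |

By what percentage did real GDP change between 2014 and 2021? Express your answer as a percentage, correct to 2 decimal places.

31.47%

Real GDP 2014 = Nominal GDP 2014 = 37.41·617 + 7.65·597 + 46.42·364 = 44545.90.
Real GDP 2021 (at 2014 prices) = 37.41·846 + 7.65·1006 + 46.42·414 = 58562.64.
Real growth = 58562.64/44545.90 − 1 = 0.3147.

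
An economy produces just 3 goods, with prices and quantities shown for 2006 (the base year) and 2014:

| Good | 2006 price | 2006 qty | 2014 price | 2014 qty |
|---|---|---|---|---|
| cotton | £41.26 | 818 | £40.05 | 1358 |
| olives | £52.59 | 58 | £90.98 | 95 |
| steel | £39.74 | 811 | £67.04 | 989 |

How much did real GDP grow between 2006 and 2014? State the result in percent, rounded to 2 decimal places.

Real GDP 2006 = Nominal GDP 2006 = 41.26·818 + 52.59·58 + 39.74·811 = 69030.04.
Real GDP 2014 (at 2006 prices) = 41.26·1358 + 52.59·95 + 39.74·989 = 100329.99.
Real growth = 100329.99/69030.04 − 1 = 0.4534.

45.34%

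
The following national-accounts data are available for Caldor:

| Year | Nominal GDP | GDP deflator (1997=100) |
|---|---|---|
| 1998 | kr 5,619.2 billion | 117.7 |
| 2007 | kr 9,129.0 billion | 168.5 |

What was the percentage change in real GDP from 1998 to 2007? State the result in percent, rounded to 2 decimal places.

13.48%

Deflate each year: 1998 → 5619.2/1.177 = 4774.17; 2007 → 9129.0/1.685 = 5417.80.
So real GDP changed by 5417.80/4774.17 − 1 = 0.1348, i.e. 13.48%.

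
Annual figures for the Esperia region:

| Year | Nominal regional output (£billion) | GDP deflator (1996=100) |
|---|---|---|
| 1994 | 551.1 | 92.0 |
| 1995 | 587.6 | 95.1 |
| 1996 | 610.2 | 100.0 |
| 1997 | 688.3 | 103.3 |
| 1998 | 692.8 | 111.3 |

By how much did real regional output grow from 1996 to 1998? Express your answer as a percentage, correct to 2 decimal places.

Real regional output 1996 = 610.2/1.000 = 610.20.
Real regional output 1998 = 692.8/1.113 = 622.46.
Change = 622.46/610.20 − 1 = 0.0201.

2.01%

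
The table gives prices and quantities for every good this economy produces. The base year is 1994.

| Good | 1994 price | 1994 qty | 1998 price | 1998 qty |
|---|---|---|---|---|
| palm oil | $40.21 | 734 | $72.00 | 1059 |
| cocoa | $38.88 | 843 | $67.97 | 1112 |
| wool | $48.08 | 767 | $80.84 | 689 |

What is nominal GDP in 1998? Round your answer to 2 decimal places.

$207529.40

Nominal GDP 1998 = Σ (p_1998 × q_1998) = 72.00·1059 + 67.97·1112 + 80.84·689 = 207529.40.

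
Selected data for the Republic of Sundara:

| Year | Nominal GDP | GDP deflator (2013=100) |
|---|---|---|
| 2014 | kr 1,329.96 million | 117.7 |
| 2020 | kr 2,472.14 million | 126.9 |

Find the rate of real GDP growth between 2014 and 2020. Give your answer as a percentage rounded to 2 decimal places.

72.40%

Real GDP 2014 = 1329.96 / 1.177 = 1129.96.
Real GDP 2020 = 2472.14 / 1.269 = 1948.10.
Real growth = 1948.10 / 1129.96 − 1 = 0.7240.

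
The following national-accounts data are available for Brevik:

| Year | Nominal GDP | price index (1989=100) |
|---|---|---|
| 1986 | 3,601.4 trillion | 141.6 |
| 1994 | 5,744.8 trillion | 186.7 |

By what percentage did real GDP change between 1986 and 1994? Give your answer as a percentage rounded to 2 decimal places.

20.98%

Deflate each year: 1986 → 3601.4/1.416 = 2543.36; 1994 → 5744.8/1.867 = 3077.02.
So real GDP changed by 3077.02/2543.36 − 1 = 0.2098, i.e. 20.98%.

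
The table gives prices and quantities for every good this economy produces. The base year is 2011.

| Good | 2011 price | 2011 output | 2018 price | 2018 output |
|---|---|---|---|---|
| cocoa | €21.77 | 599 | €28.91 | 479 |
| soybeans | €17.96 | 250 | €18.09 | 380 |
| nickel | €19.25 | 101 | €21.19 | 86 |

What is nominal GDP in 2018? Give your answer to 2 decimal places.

€22544.43

Nominal GDP 2018 = Σ (p_2018 × q_2018) = 28.91·479 + 18.09·380 + 21.19·86 = 22544.43.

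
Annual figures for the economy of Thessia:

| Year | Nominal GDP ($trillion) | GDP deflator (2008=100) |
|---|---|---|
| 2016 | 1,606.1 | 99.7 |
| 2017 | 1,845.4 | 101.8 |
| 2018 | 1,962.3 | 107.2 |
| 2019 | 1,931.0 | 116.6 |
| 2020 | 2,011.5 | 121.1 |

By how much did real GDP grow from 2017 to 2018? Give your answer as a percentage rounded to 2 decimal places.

Real GDP 2017 = 1845.4/1.018 = 1812.77.
Real GDP 2018 = 1962.3/1.072 = 1830.50.
Change = 1830.50/1812.77 − 1 = 0.0098.

0.98%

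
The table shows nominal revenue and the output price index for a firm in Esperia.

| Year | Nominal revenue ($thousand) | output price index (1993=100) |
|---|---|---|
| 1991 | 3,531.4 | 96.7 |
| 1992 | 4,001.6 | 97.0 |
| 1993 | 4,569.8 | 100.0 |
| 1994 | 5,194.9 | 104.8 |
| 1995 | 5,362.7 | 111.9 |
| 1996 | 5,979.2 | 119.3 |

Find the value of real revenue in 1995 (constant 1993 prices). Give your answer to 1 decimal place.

$4,792.4 thousand

Real revenue 1995 = 5362.7 / 1.119 = 4792.40.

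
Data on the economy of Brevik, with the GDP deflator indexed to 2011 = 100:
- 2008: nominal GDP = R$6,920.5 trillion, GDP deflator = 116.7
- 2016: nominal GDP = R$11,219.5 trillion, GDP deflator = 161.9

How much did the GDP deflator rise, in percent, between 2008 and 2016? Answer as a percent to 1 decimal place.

Price-level change = 161.9 / 116.7 − 1 = 0.3873.

38.7%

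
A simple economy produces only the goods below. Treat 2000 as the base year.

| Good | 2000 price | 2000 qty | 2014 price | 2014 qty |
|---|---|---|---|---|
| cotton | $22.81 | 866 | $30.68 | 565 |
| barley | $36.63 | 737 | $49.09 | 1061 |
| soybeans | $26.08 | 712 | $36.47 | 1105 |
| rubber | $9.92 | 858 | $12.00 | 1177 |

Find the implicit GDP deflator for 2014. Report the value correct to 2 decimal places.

Nominal GDP 2014 = 30.68·565 + 49.09·1061 + 36.47·1105 + 12.00·1177 = 123842.04.
Real GDP 2014 (at 2000 prices) = 22.81·565 + 36.63·1061 + 26.08·1105 + 9.92·1177 = 92246.32.
Deflator = Nominal/Real × 100 = 123842.04/92246.32 × 100 = 134.251.

134.25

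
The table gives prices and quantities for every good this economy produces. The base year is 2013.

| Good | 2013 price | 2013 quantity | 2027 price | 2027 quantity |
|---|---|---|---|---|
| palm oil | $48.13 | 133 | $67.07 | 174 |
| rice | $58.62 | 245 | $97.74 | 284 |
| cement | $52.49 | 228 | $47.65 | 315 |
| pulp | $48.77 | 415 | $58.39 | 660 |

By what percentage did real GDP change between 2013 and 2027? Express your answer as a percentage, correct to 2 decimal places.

Real GDP 2013 = Nominal GDP 2013 = 48.13·133 + 58.62·245 + 52.49·228 + 48.77·415 = 52970.46.
Real GDP 2027 (at 2013 prices) = 48.13·174 + 58.62·284 + 52.49·315 + 48.77·660 = 73745.25.
Real growth = 73745.25/52970.46 − 1 = 0.3922.

39.22%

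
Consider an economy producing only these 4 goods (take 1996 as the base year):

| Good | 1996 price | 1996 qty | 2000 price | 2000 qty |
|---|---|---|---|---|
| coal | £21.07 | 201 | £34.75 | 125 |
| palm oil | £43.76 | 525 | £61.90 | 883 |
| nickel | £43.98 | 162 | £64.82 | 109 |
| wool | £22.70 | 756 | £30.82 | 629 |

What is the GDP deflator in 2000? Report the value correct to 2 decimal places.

Nominal GDP 2000 = 34.75·125 + 61.90·883 + 64.82·109 + 30.82·629 = 85452.61.
Real GDP 2000 (at 1996 prices) = 21.07·125 + 43.76·883 + 43.98·109 + 22.70·629 = 60345.95.
Deflator = Nominal/Real × 100 = 85452.61/60345.95 × 100 = 141.605.

141.60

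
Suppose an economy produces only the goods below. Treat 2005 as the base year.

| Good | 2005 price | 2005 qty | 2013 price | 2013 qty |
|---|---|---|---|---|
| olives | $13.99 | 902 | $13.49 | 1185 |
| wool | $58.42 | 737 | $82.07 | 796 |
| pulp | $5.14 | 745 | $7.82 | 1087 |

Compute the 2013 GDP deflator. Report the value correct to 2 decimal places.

130.79

Nominal GDP 2013 = 13.49·1185 + 82.07·796 + 7.82·1087 = 89813.71.
Real GDP 2013 (at 2005 prices) = 13.99·1185 + 58.42·796 + 5.14·1087 = 68667.65.
Deflator = Nominal/Real × 100 = 89813.71/68667.65 × 100 = 130.795.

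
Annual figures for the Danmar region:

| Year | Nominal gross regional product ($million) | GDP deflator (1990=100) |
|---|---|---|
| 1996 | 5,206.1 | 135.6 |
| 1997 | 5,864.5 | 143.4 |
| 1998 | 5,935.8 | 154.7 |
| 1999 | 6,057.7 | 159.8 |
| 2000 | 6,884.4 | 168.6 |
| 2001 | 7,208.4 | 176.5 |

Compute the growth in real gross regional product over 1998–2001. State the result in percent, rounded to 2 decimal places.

6.44%

Real gross regional product 1998 = 5935.8/1.547 = 3836.97.
Real gross regional product 2001 = 7208.4/1.765 = 4084.08.
Change = 4084.08/3836.97 − 1 = 0.0644.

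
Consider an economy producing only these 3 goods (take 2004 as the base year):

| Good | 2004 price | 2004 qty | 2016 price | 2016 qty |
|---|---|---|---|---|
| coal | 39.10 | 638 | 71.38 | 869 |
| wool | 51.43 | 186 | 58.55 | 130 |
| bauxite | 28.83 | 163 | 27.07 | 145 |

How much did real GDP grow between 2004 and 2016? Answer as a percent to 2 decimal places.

14.37%

Real GDP 2004 = Nominal GDP 2004 = 39.10·638 + 51.43·186 + 28.83·163 = 39211.07.
Real GDP 2016 (at 2004 prices) = 39.10·869 + 51.43·130 + 28.83·145 = 44844.15.
Real growth = 44844.15/39211.07 − 1 = 0.1437.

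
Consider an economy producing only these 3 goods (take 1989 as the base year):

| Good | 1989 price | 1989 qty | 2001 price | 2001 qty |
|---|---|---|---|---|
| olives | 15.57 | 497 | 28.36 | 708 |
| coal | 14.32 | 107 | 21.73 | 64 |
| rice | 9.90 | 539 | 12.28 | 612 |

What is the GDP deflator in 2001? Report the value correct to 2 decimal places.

161.04

Nominal GDP 2001 = 28.36·708 + 21.73·64 + 12.28·612 = 28984.96.
Real GDP 2001 (at 1989 prices) = 15.57·708 + 14.32·64 + 9.90·612 = 17998.84.
Deflator = Nominal/Real × 100 = 28984.96/17998.84 × 100 = 161.038.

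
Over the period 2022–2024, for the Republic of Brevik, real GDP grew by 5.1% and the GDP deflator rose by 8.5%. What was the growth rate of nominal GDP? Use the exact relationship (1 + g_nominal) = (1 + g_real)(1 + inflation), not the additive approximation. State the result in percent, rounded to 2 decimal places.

(1 + g_nom) = (1 + g_real)(1 + π) = 1.0510 × 1.0850 = 1.14034.

14.03%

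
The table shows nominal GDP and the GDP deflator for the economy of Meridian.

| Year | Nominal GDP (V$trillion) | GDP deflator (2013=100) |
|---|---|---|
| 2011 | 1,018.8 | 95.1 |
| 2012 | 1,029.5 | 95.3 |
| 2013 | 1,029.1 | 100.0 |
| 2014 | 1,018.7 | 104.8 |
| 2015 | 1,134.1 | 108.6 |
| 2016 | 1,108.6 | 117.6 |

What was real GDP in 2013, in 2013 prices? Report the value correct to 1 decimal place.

Real GDP 2013 = 1029.1 / 1.000 = 1029.10.

V$1,029.1 trillion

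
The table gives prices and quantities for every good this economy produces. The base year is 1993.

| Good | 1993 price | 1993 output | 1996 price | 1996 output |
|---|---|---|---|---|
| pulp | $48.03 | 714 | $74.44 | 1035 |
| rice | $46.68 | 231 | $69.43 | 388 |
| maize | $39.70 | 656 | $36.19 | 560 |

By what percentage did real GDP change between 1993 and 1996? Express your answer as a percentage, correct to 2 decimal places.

Real GDP 1993 = Nominal GDP 1993 = 48.03·714 + 46.68·231 + 39.70·656 = 71119.70.
Real GDP 1996 (at 1993 prices) = 48.03·1035 + 46.68·388 + 39.70·560 = 90054.89.
Real growth = 90054.89/71119.70 − 1 = 0.2662.

26.62%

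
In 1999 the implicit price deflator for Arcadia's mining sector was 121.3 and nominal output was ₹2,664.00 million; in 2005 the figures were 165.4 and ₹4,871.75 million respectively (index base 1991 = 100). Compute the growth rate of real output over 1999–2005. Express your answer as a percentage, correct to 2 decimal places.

34.11%

Deflate each year: 1999 → 2664.00/1.213 = 2196.21; 2005 → 4871.75/1.654 = 2945.44.
So real output changed by 2945.44/2196.21 − 1 = 0.3411, i.e. 34.11%.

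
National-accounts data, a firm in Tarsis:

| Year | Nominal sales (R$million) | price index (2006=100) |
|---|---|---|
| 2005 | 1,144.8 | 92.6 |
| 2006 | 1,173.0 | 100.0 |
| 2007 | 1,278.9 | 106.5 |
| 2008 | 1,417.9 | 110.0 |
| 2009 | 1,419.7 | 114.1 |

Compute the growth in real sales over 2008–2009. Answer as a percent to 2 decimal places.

Real sales 2008 = 1417.9/1.100 = 1289.00.
Real sales 2009 = 1419.7/1.141 = 1244.26.
Change = 1244.26/1289.00 − 1 = -0.0347.

-3.47%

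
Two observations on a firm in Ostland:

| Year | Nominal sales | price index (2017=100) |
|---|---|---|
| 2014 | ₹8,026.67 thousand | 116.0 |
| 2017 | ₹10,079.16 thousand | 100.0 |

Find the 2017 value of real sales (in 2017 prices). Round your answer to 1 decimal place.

₹10,079.2 thousand

Real sales = Nominal / (price index/100) = 10079.16 / 1.000 = 10079.16.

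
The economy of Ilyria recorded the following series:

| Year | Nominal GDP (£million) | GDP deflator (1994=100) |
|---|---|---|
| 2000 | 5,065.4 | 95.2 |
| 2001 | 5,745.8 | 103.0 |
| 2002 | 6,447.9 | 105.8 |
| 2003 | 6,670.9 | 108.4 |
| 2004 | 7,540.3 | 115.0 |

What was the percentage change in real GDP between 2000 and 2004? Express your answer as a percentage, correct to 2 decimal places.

Real GDP 2000 = 5065.4/0.952 = 5320.80.
Real GDP 2004 = 7540.3/1.150 = 6556.78.
Change = 6556.78/5320.80 − 1 = 0.2323.

23.23%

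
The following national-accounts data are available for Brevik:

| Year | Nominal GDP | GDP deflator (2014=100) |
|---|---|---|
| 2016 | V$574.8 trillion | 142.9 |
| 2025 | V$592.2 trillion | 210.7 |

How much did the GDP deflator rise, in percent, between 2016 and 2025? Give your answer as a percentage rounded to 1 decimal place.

47.4%

Price-level change = 210.7 / 142.9 − 1 = 0.4745.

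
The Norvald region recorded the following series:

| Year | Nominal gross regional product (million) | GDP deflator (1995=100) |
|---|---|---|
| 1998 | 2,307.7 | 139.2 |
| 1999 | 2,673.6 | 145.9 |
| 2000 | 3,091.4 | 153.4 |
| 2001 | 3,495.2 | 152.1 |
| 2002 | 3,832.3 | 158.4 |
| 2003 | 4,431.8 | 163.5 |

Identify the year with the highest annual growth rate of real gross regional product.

2001

1999: real = 2673.6/1.459 = 1832.49; growth vs 1998 (1657.83) = 10.54%.
2000: real = 3091.4/1.534 = 2015.25; growth vs 1999 (1832.49) = 9.97%.
2001: real = 3495.2/1.521 = 2297.96; growth vs 2000 (2015.25) = 14.03%.
2002: real = 3832.3/1.584 = 2419.38; growth vs 2001 (2297.96) = 5.28%.
2003: real = 4431.8/1.635 = 2710.58; growth vs 2002 (2419.38) = 12.04%.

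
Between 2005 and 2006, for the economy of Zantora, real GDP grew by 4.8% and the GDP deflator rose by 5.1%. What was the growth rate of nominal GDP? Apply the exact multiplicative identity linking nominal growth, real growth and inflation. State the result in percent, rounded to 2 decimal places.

(1 + g_nom) = (1 + g_real)(1 + π) = 1.0480 × 1.0510 = 1.10145.

10.14%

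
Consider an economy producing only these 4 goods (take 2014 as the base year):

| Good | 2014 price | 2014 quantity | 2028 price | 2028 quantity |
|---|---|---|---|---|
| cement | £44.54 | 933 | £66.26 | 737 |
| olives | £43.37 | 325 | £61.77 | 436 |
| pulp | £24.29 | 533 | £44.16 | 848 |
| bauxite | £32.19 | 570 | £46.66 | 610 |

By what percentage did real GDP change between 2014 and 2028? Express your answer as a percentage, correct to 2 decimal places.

5.78%

Real GDP 2014 = Nominal GDP 2014 = 44.54·933 + 43.37·325 + 24.29·533 + 32.19·570 = 86945.94.
Real GDP 2028 (at 2014 prices) = 44.54·737 + 43.37·436 + 24.29·848 + 32.19·610 = 91969.12.
Real growth = 91969.12/86945.94 − 1 = 0.0578.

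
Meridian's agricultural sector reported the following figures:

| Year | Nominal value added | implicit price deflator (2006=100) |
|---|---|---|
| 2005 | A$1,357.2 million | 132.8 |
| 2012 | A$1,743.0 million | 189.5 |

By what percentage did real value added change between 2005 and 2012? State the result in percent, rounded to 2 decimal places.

Deflate each year: 2005 → 1357.2/1.328 = 1021.99; 2012 → 1743.0/1.895 = 919.79.
So real value added changed by 919.79/1021.99 − 1 = -0.1000, i.e. -10.00%.

-10.00%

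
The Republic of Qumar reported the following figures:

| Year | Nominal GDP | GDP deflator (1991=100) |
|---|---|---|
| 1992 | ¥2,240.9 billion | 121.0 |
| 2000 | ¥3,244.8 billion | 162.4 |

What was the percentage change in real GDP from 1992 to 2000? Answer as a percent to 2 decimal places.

Real GDP 1992 = 2240.9 / 1.210 = 1851.98.
Real GDP 2000 = 3244.8 / 1.624 = 1998.03.
Real growth = 1998.03 / 1851.98 − 1 = 0.0789.

7.89%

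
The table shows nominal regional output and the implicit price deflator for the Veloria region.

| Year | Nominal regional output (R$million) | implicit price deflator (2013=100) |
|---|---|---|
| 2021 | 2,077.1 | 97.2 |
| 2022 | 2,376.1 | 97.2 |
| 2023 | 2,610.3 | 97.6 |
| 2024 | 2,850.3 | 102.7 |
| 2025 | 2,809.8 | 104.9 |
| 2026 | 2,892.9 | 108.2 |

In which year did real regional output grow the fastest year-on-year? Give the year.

2022

2022: real = 2376.1/0.972 = 2444.55; growth vs 2021 (2136.93) = 14.40%.
2023: real = 2610.3/0.976 = 2674.49; growth vs 2022 (2444.55) = 9.41%.
2024: real = 2850.3/1.027 = 2775.37; growth vs 2023 (2674.49) = 3.77%.
2025: real = 2809.8/1.049 = 2678.55; growth vs 2024 (2775.37) = -3.49%.
2026: real = 2892.9/1.082 = 2673.66; growth vs 2025 (2678.55) = -0.18%.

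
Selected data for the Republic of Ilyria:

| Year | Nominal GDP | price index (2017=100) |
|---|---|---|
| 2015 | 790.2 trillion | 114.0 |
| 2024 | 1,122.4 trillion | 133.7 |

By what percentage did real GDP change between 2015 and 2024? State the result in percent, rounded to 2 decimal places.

Real GDP 2015 = 790.2 / 1.140 = 693.16.
Real GDP 2024 = 1122.4 / 1.337 = 839.49.
Real growth = 839.49 / 693.16 − 1 = 0.2111.

21.11%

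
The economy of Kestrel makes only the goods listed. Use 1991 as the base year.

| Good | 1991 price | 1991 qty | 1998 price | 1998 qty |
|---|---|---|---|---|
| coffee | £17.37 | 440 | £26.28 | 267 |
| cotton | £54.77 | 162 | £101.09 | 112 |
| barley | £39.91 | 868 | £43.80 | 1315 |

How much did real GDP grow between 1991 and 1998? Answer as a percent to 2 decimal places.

Real GDP 1991 = Nominal GDP 1991 = 17.37·440 + 54.77·162 + 39.91·868 = 51157.42.
Real GDP 1998 (at 1991 prices) = 17.37·267 + 54.77·112 + 39.91·1315 = 63253.68.
Real growth = 63253.68/51157.42 − 1 = 0.2365.

23.65%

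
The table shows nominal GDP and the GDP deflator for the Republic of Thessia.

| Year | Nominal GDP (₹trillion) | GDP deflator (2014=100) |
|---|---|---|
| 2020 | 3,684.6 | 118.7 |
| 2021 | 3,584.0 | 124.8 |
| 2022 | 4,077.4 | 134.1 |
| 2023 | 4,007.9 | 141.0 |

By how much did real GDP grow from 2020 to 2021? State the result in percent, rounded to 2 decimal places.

Real GDP 2020 = 3684.6/1.187 = 3104.13.
Real GDP 2021 = 3584.0/1.248 = 2871.79.
Change = 2871.79/3104.13 − 1 = -0.0748.

-7.48%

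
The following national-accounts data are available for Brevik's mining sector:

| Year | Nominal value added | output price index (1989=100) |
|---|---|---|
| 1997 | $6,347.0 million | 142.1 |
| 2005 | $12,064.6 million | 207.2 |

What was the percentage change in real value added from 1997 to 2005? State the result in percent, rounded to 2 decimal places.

Real value added 1997 = 6347.0 / 1.421 = 4466.57.
Real value added 2005 = 12064.6 / 2.072 = 5822.68.
Real growth = 5822.68 / 4466.57 − 1 = 0.3036.

30.36%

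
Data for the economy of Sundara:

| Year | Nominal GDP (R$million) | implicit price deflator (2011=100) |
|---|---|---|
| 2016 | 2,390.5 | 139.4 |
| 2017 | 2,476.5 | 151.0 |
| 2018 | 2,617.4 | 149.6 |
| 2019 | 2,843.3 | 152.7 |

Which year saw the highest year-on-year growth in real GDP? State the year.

2018

2017: real = 2476.5/1.510 = 1640.07; growth vs 2016 (1714.85) = -4.36%.
2018: real = 2617.4/1.496 = 1749.60; growth vs 2017 (1640.07) = 6.68%.
2019: real = 2843.3/1.527 = 1862.02; growth vs 2018 (1749.60) = 6.43%.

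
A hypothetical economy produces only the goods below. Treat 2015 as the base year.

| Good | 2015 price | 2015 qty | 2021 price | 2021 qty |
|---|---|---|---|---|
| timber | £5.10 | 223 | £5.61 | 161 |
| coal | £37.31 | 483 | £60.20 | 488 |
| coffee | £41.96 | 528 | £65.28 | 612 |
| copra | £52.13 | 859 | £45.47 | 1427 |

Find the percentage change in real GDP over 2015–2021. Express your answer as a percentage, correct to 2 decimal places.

38.34%

Real GDP 2015 = Nominal GDP 2015 = 5.10·223 + 37.31·483 + 41.96·528 + 52.13·859 = 86092.58.
Real GDP 2021 (at 2015 prices) = 5.10·161 + 37.31·488 + 41.96·612 + 52.13·1427 = 119097.41.
Real growth = 119097.41/86092.58 − 1 = 0.3834.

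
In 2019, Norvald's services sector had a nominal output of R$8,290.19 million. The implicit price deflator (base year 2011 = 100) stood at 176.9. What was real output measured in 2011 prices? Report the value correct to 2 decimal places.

R$4,686.37 million

Real output = Nominal / (implicit price deflator/100) = 8290.19 / 1.769 = 4686.37.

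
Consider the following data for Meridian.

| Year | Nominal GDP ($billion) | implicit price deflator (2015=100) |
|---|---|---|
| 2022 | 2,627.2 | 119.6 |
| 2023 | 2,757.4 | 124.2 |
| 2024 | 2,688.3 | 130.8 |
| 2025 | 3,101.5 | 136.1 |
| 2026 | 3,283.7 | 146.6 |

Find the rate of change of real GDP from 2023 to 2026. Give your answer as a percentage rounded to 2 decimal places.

Real GDP 2023 = 2757.4/1.242 = 2220.13.
Real GDP 2026 = 3283.7/1.466 = 2239.90.
Change = 2239.90/2220.13 − 1 = 0.0089.

0.89%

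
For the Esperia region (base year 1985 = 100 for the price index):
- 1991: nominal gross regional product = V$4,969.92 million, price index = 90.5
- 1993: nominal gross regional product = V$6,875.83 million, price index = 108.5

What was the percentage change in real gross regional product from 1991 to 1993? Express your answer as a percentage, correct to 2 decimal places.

15.40%

Real gross regional product 1991 = 4969.92 / 0.905 = 5491.62.
Real gross regional product 1993 = 6875.83 / 1.085 = 6337.17.
Real growth = 6337.17 / 5491.62 − 1 = 0.1540.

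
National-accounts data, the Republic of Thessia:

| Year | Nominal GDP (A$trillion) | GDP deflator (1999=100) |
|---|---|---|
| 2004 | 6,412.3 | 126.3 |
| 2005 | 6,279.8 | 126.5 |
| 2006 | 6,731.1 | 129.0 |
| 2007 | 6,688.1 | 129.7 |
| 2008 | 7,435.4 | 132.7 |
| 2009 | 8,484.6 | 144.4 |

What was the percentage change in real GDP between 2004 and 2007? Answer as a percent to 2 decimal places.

Real GDP 2004 = 6412.3/1.263 = 5077.04.
Real GDP 2007 = 6688.1/1.297 = 5156.59.
Change = 5156.59/5077.04 − 1 = 0.0157.

1.57%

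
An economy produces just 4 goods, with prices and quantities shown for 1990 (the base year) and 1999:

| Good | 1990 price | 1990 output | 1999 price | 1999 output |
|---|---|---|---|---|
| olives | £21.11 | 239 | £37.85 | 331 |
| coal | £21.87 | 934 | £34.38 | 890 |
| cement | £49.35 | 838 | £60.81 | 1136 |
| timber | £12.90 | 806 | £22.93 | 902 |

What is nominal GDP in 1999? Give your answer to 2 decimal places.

£132889.57

Nominal GDP 1999 = Σ (p_1999 × q_1999) = 37.85·331 + 34.38·890 + 60.81·1136 + 22.93·902 = 132889.57.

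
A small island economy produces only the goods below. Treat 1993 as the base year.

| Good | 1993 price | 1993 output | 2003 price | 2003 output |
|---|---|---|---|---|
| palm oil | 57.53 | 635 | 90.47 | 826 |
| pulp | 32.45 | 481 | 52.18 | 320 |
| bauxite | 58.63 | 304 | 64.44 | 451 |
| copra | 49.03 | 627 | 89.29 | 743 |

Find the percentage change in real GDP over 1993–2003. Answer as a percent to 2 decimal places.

19.93%

Real GDP 1993 = Nominal GDP 1993 = 57.53·635 + 32.45·481 + 58.63·304 + 49.03·627 = 100705.33.
Real GDP 2003 (at 1993 prices) = 57.53·826 + 32.45·320 + 58.63·451 + 49.03·743 = 120775.20.
Real growth = 120775.20/100705.33 − 1 = 0.1993.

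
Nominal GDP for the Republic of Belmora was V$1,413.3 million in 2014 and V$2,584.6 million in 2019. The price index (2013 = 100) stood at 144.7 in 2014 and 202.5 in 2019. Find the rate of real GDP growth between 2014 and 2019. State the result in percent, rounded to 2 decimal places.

30.68%

Real GDP 2014 = 1413.3 / 1.447 = 976.71.
Real GDP 2019 = 2584.6 / 2.025 = 1276.35.
Real growth = 1276.35 / 976.71 − 1 = 0.3068.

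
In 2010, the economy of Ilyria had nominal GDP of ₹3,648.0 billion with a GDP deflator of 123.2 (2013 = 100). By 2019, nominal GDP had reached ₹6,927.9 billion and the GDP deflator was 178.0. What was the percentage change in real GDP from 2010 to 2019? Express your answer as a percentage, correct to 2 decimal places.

31.44%

Real GDP 2010 = 3648.0 / 1.232 = 2961.04.
Real GDP 2019 = 6927.9 / 1.780 = 3892.08.
Real growth = 3892.08 / 2961.04 − 1 = 0.3144.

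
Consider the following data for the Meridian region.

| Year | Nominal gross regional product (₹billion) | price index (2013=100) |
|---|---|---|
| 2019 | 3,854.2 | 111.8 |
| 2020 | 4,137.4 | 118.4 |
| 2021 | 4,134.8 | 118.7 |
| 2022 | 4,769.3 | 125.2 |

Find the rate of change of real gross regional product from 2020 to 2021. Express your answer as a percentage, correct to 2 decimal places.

-0.32%

Real gross regional product 2020 = 4137.4/1.184 = 3494.43.
Real gross regional product 2021 = 4134.8/1.187 = 3483.40.
Change = 3483.40/3494.43 − 1 = -0.0032.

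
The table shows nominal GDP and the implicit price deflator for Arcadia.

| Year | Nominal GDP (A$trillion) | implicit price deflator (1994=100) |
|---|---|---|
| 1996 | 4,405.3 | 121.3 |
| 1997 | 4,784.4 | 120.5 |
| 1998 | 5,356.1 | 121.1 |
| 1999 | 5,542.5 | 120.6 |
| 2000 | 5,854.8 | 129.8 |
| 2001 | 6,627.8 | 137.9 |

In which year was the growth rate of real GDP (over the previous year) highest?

1997: real = 4784.4/1.205 = 3970.46; growth vs 1996 (3631.74) = 9.33%.
1998: real = 5356.1/1.211 = 4422.87; growth vs 1997 (3970.46) = 11.39%.
1999: real = 5542.5/1.206 = 4595.77; growth vs 1998 (4422.87) = 3.91%.
2000: real = 5854.8/1.298 = 4510.63; growth vs 1999 (4595.77) = -1.85%.
2001: real = 6627.8/1.379 = 4806.24; growth vs 2000 (4510.63) = 6.55%.

1998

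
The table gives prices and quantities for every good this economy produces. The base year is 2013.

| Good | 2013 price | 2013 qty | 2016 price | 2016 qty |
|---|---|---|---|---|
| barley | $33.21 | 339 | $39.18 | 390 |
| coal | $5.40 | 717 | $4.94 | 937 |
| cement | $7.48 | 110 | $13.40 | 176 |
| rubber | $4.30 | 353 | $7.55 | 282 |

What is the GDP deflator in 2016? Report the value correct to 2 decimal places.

Nominal GDP 2016 = 39.18·390 + 4.94·937 + 13.40·176 + 7.55·282 = 24396.48.
Real GDP 2016 (at 2013 prices) = 33.21·390 + 5.40·937 + 7.48·176 + 4.30·282 = 20540.78.
Deflator = Nominal/Real × 100 = 24396.48/20540.78 × 100 = 118.771.

118.77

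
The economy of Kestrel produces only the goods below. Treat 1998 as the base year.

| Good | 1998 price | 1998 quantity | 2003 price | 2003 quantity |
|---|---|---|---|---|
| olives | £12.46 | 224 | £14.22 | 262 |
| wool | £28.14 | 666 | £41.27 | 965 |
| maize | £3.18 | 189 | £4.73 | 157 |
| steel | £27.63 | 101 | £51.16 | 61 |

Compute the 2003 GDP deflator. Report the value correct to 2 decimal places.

145.42

Nominal GDP 2003 = 14.22·262 + 41.27·965 + 4.73·157 + 51.16·61 = 47414.56.
Real GDP 2003 (at 1998 prices) = 12.46·262 + 28.14·965 + 3.18·157 + 27.63·61 = 32604.31.
Deflator = Nominal/Real × 100 = 47414.56/32604.31 × 100 = 145.424.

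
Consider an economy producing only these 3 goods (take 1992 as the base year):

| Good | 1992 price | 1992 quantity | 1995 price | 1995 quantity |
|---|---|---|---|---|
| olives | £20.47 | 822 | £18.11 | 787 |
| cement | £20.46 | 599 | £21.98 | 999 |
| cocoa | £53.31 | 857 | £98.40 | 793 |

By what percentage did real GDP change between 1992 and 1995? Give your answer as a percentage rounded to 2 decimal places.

5.42%

Real GDP 1992 = Nominal GDP 1992 = 20.47·822 + 20.46·599 + 53.31·857 = 74768.55.
Real GDP 1995 (at 1992 prices) = 20.47·787 + 20.46·999 + 53.31·793 = 78824.26.
Real growth = 78824.26/74768.55 − 1 = 0.0542.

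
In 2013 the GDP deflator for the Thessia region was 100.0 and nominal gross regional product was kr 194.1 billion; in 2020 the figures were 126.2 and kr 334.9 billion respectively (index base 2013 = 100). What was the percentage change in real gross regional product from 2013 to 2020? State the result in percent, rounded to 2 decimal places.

36.72%

Deflate each year: 2013 → 194.1/1.000 = 194.10; 2020 → 334.9/1.262 = 265.37.
So real gross regional product changed by 265.37/194.10 − 1 = 0.3672, i.e. 36.72%.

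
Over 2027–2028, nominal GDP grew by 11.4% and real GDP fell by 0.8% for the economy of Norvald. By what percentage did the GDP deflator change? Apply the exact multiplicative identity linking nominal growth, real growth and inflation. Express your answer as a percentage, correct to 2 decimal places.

12.30%

(1 + g_nom) = (1 + g_real)(1 + π), so π = 1.1140 / 0.9920 − 1 = 0.12298.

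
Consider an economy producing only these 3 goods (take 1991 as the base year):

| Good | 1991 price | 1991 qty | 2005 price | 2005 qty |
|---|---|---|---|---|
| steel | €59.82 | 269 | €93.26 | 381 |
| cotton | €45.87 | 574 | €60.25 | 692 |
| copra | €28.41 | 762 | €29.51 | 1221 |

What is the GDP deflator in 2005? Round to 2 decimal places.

126.94

Nominal GDP 2005 = 93.26·381 + 60.25·692 + 29.51·1221 = 113256.77.
Real GDP 2005 (at 1991 prices) = 59.82·381 + 45.87·692 + 28.41·1221 = 89222.07.
Deflator = Nominal/Real × 100 = 113256.77/89222.07 × 100 = 126.938.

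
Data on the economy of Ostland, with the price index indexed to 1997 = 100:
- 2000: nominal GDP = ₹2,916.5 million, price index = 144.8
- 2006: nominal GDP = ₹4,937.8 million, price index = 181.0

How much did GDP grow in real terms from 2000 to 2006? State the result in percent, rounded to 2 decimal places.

Real GDP 2000 = 2916.5 / 1.448 = 2014.16.
Real GDP 2006 = 4937.8 / 1.810 = 2728.07.
Real growth = 2728.07 / 2014.16 − 1 = 0.3544.

35.44%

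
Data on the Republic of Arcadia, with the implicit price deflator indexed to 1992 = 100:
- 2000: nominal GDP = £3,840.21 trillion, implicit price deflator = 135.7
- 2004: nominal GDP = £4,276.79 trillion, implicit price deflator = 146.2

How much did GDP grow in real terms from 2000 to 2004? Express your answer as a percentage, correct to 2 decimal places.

Deflate each year: 2000 → 3840.21/1.357 = 2829.93; 2004 → 4276.79/1.462 = 2925.30.
So real GDP changed by 2925.30/2829.93 − 1 = 0.0337, i.e. 3.37%.

3.37%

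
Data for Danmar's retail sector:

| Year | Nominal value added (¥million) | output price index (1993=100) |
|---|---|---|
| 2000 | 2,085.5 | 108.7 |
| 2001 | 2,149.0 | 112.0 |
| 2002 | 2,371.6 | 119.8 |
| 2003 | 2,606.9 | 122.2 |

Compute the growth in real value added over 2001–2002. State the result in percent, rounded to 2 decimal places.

Real value added 2001 = 2149.0/1.120 = 1918.75.
Real value added 2002 = 2371.6/1.198 = 1979.63.
Change = 1979.63/1918.75 − 1 = 0.0317.

3.17%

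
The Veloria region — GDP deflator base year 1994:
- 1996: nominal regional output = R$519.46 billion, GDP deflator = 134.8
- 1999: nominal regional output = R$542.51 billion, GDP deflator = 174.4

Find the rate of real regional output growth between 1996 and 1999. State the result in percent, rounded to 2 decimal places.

Real regional output 1996 = 519.46 / 1.348 = 385.36.
Real regional output 1999 = 542.51 / 1.744 = 311.07.
Real growth = 311.07 / 385.36 − 1 = -0.1928.

-19.28%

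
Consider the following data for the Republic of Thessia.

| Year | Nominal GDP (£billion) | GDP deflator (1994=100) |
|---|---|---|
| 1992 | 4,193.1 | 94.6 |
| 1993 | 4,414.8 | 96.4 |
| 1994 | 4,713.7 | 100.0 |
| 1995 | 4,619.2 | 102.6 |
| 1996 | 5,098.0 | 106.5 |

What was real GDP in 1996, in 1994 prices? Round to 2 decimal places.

Real GDP 1996 = 5098.0 / 1.065 = 4786.85.

£4,786.85 billion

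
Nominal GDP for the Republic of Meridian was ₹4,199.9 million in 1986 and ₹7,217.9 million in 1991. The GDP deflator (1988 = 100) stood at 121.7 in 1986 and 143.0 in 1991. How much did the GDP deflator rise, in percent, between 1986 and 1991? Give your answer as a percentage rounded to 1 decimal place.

17.5%

Price-level change = 143.0 / 121.7 − 1 = 0.1750.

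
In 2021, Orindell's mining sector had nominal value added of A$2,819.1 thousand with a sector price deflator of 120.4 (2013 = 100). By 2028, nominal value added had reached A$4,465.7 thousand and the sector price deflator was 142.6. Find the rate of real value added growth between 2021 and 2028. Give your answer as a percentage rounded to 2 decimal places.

Real value added 2021 = 2819.1 / 1.204 = 2341.45.
Real value added 2028 = 4465.7 / 1.426 = 3131.63.
Real growth = 3131.63 / 2341.45 − 1 = 0.3375.

33.75%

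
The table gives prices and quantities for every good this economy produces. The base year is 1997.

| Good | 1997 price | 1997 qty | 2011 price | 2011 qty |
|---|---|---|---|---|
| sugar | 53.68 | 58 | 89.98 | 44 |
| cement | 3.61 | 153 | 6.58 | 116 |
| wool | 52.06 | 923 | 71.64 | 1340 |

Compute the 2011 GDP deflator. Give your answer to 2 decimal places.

Nominal GDP 2011 = 89.98·44 + 6.58·116 + 71.64·1340 = 100720.00.
Real GDP 2011 (at 1997 prices) = 53.68·44 + 3.61·116 + 52.06·1340 = 72541.08.
Deflator = Nominal/Real × 100 = 100720.00/72541.08 × 100 = 138.845.

138.85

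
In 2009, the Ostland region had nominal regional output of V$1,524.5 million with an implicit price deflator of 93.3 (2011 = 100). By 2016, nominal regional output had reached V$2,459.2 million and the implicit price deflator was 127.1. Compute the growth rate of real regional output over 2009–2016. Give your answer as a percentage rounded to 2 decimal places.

Deflate each year: 2009 → 1524.5/0.933 = 1633.98; 2016 → 2459.2/1.271 = 1934.85.
So real regional output changed by 1934.85/1633.98 − 1 = 0.1841, i.e. 18.41%.

18.41%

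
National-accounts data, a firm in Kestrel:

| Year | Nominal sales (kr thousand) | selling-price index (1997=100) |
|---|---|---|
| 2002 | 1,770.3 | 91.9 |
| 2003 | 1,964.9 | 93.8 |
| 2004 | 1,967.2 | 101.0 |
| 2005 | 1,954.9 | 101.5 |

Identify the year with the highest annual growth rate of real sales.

2003: real = 1964.9/0.938 = 2094.78; growth vs 2002 (1926.33) = 8.74%.
2004: real = 1967.2/1.010 = 1947.72; growth vs 2003 (2094.78) = -7.02%.
2005: real = 1954.9/1.015 = 1926.01; growth vs 2004 (1947.72) = -1.11%.

2003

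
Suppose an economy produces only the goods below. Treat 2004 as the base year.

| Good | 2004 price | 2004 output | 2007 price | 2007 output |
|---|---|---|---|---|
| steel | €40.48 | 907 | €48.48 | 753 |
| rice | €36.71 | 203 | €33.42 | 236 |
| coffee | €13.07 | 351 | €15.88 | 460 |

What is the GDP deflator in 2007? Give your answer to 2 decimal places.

Nominal GDP 2007 = 48.48·753 + 33.42·236 + 15.88·460 = 51697.36.
Real GDP 2007 (at 2004 prices) = 40.48·753 + 36.71·236 + 13.07·460 = 45157.20.
Deflator = Nominal/Real × 100 = 51697.36/45157.20 × 100 = 114.483.

114.48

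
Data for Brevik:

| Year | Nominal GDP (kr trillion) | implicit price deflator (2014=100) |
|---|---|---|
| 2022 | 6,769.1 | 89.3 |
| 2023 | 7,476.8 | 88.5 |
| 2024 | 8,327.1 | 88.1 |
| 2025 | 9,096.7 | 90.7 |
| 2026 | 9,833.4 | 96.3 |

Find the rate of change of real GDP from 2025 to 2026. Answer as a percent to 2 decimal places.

1.81%

Real GDP 2025 = 9096.7/0.907 = 10029.44.
Real GDP 2026 = 9833.4/0.963 = 10211.21.
Change = 10211.21/10029.44 − 1 = 0.0181.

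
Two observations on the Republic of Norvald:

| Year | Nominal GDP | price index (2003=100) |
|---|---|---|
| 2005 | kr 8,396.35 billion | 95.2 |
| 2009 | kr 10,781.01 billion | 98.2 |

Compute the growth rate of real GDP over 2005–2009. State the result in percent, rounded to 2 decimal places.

Deflate each year: 2005 → 8396.35/0.952 = 8819.70; 2009 → 10781.01/0.982 = 10978.63.
So real GDP changed by 10978.63/8819.70 − 1 = 0.2448, i.e. 24.48%.

24.48%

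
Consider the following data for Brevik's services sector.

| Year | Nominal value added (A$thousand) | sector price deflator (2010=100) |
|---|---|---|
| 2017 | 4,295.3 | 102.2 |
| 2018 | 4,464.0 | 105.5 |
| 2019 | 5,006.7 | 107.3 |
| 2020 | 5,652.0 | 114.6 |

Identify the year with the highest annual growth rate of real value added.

2019

2018: real = 4464.0/1.055 = 4231.28; growth vs 2017 (4202.84) = 0.68%.
2019: real = 5006.7/1.073 = 4666.08; growth vs 2018 (4231.28) = 10.28%.
2020: real = 5652.0/1.146 = 4931.94; growth vs 2019 (4666.08) = 5.70%.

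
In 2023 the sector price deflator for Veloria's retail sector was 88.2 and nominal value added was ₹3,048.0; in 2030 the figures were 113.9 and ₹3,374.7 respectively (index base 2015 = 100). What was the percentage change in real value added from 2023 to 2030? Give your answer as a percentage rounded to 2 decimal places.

Deflate each year: 2023 → 3048.0/0.882 = 3455.78; 2030 → 3374.7/1.139 = 2962.86.
So real value added changed by 2962.86/3455.78 − 1 = -0.1426, i.e. -14.26%.

-14.26%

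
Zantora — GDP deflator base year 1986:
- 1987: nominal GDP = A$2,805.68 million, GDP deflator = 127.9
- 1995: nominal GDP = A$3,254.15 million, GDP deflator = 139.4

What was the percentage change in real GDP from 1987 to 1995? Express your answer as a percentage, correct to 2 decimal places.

Real GDP 1987 = 2805.68 / 1.279 = 2193.65.
Real GDP 1995 = 3254.15 / 1.394 = 2334.40.
Real growth = 2334.40 / 2193.65 − 1 = 0.0642.

6.42%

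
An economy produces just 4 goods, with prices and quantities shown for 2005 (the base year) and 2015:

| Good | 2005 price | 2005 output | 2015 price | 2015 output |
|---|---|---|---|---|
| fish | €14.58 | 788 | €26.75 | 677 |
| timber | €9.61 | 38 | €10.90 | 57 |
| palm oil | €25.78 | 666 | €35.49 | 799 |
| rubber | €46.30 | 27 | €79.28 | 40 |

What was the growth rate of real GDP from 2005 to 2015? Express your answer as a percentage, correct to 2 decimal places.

8.57%

Real GDP 2005 = Nominal GDP 2005 = 14.58·788 + 9.61·38 + 25.78·666 + 46.30·27 = 30273.80.
Real GDP 2015 (at 2005 prices) = 14.58·677 + 9.61·57 + 25.78·799 + 46.30·40 = 32868.65.
Real growth = 32868.65/30273.80 − 1 = 0.0857.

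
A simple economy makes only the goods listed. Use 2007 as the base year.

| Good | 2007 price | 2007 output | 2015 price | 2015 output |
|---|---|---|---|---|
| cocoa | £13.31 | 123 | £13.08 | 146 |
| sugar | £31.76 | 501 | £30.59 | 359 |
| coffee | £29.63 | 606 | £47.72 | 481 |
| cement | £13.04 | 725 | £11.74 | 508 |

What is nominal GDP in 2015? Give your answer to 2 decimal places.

£41808.73

Nominal GDP 2015 = Σ (p_2015 × q_2015) = 13.08·146 + 30.59·359 + 47.72·481 + 11.74·508 = 41808.73.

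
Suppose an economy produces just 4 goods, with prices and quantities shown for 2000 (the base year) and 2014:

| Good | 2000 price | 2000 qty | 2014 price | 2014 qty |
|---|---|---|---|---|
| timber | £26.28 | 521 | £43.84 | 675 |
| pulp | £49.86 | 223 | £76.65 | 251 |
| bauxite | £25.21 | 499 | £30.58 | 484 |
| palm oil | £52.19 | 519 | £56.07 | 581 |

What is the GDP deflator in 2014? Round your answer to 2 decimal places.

Nominal GDP 2014 = 43.84·675 + 76.65·251 + 30.58·484 + 56.07·581 = 96208.54.
Real GDP 2014 (at 2000 prices) = 26.28·675 + 49.86·251 + 25.21·484 + 52.19·581 = 72777.89.
Deflator = Nominal/Real × 100 = 96208.54/72777.89 × 100 = 132.195.

132.19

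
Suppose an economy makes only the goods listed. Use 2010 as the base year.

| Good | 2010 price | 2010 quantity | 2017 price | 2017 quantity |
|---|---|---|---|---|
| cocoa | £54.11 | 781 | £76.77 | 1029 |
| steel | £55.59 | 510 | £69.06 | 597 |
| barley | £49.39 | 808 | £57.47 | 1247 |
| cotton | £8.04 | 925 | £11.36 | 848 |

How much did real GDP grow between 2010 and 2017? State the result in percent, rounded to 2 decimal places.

Real GDP 2010 = Nominal GDP 2010 = 54.11·781 + 55.59·510 + 49.39·808 + 8.04·925 = 117954.93.
Real GDP 2017 (at 2010 prices) = 54.11·1029 + 55.59·597 + 49.39·1247 + 8.04·848 = 157273.67.
Real growth = 157273.67/117954.93 − 1 = 0.3333.

33.33%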